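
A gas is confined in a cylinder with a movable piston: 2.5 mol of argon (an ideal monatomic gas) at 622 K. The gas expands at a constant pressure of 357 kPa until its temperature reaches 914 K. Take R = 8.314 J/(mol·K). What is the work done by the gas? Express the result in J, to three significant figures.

W ≈ 6070 J

Isobaric: W = P ΔV = nR ΔT.
W = (2.5)(8.314)(914 − 622) = 6069 J.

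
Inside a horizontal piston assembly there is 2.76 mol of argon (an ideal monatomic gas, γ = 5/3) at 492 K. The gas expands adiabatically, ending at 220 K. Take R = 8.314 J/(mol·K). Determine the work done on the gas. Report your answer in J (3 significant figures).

Adiabatic ⇒ Q = 0, so W_by = −ΔU = nCᵥ(T₁ − T₂).
Cᵥ = 3R/2 = 12.47 J/(mol·K).
W = (2.76)(12.47)(492 − 220) = 9362 J.
Work on gas = −W_by = -9362 J.

W ≈ -9360 J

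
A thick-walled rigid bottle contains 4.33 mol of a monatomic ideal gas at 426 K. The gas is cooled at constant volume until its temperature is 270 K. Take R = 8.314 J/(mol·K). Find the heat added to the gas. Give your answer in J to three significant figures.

Constant volume ⇒ W = 0, so Q = ΔU = nCᵥΔT with Cᵥ = 3R/2 = 12.47 J/(mol·K).
ΔU = (4.33)(12.47)(270 − 426) = -8424 J.

Q ≈ -8420 J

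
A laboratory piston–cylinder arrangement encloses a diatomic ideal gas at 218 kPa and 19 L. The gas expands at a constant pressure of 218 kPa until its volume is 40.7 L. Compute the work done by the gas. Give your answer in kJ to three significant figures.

Isobaric: W = P ΔV.
W = (218 kPa)(40.7 − 19 L) = (218)(21.7) = 4731 J.

W ≈ 4.73 kJ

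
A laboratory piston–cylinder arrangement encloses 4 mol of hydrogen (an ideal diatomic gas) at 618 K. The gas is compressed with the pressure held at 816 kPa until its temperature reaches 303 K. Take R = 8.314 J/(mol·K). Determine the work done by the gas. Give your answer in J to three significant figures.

W ≈ -10500 J

Isobaric: W = P ΔV = nR ΔT.
W = (4)(8.314)(303 − 618) = -10476 J.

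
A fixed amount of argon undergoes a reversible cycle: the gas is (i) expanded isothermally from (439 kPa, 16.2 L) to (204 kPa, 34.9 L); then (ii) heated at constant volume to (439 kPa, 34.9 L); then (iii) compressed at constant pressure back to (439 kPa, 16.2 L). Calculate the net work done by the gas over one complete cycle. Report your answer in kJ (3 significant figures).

Leg (i): W = PᵢVᵢ ln(V_f/Vᵢ) = (7112) ln(34.9/16.2) = 5458 J.
Leg (ii): W = 0.
Leg (iii): W = PΔV = (439)(16.2 − 34.9) = -8209 J.
W_net = 5458 − 8209 = -2751 J.

W_net ≈ -2.75 kJ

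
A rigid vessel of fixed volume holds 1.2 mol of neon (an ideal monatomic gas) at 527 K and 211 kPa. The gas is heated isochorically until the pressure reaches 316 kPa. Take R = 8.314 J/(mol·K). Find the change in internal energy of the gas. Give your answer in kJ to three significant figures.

ΔU ≈ 3.92 kJ

Constant volume ⇒ W = 0, so Q = ΔU = nCᵥΔT with Cᵥ = 3R/2 = 12.47 J/(mol·K).
At constant V, T₂/T₁ = P₂/P₁ ⇒ ΔT = T₁(P₂/P₁ − 1) = 527·(316/211 − 1) = 262.3 K.
ΔU = (1.2)(12.47)(262.3) = 3925 J.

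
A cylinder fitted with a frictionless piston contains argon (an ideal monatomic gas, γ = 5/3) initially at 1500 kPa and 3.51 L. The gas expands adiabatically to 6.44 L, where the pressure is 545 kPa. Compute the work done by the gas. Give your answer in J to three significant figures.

W ≈ 2630 J

Adiabatic: W = (P₁V₁ − P₂V₂)/(γ − 1) with γ = 5/3.
P₁V₁ = 5265 J, P₂V₂ = 3510 J.
W = (5265 − 3510) / 0.6667 = 2633 J.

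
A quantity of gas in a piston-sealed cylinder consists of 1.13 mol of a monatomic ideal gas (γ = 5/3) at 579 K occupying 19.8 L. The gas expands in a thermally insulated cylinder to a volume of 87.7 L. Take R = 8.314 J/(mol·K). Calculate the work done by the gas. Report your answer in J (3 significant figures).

Adiabatic: TV^(γ−1) = const with γ = 5/3.
T₂ = T₁ (V₁/V₂)^(γ−1) = 579 × (19.8/87.7)^0.667 = 579 × 0.3708 = 214.7 K.
W_by = nCᵥ(T₁ − T₂) = (1.13)(12.47)(579 − 214.7) = 5134 J.

W ≈ 5130 J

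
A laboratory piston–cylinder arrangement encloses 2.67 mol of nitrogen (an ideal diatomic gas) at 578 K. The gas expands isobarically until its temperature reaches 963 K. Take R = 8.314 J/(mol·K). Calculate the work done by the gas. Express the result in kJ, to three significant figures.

Isobaric: W = P ΔV = nR ΔT.
W = (2.67)(8.314)(963 − 578) = 8546 J.

W ≈ 8.55 kJ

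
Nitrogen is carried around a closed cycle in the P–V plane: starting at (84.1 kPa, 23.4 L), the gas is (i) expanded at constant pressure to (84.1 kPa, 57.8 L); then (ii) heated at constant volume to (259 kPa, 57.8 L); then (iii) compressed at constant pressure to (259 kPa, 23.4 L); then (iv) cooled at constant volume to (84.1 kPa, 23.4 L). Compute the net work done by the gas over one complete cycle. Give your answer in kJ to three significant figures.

Constant-volume legs do no work.
W(i) = (84.1)(57.8 − 23.4) = 2893 J; W(iii) = (259)(23.4 − 57.8) = -8910 J.
W_net = 2893 − 8910 = -6017 J (the counter-clockwise enclosed area).

W_net ≈ -6.02 kJ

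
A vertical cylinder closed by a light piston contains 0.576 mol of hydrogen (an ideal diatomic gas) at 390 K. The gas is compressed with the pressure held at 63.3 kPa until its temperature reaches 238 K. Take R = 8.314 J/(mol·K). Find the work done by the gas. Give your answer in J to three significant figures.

Isobaric: W = P ΔV = nR ΔT.
W = (0.576)(8.314)(238 − 390) = -727.9 J.

W ≈ -728 J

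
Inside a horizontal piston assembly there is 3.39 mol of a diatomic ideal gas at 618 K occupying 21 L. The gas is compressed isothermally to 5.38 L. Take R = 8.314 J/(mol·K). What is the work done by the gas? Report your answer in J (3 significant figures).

W ≈ -23700 J

Isothermal: W = nRT ln(V₂/V₁).
W = (3.39)(8.314)(618) × ln(5.38/21)
  = 17418 × -1.362
W_by_gas = -23720 J.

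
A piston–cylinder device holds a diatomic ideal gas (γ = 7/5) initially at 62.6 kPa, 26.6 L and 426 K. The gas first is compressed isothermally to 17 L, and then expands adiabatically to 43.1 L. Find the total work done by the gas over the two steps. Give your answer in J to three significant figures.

Step 1 (isothermal): W = P₁V₁ ln(V₂/V₁) = (1665) ln(17/26.6) = -745.5 J.
After step 1: P = 97.95 kPa, V = 17 L, T = 426 K.
Step 2 (adiabatic): W = (P₁V₁ − P₂V₂)/(γ−1) = (1665 − 1148)/0.4 = 1294 J.
W_total = -745.5 + 1294 = 548.1 J.

W_total ≈ 548 J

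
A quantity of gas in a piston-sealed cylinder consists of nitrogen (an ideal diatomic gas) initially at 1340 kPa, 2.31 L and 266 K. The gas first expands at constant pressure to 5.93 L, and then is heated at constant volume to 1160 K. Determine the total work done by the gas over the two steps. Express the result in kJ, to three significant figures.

Step 1 (isobaric): W = PΔV = (1340 kPa)(5.93 − 2.31 L) = 4851 J.
Step 2 (isochoric): W = 0 (constant volume).
W_total = 4851 + 0 = 4851 J.

W_total ≈ 4.85 kJ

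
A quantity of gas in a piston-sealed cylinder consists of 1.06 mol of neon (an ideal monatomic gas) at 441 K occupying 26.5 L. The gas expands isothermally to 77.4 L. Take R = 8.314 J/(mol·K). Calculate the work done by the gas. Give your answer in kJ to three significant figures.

W ≈ 4.17 kJ

Isothermal: W = nRT ln(V₂/V₁).
W = (1.06)(8.314)(441) × ln(77.4/26.5)
  = 3886 × 1.072
W_by_gas = 4166 J.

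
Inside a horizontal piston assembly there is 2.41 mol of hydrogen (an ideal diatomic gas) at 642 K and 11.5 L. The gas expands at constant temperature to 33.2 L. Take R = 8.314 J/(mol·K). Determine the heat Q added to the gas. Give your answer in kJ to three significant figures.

Isothermal ⇒ ΔU = 0, so Q = W = nRT ln(V₂/V₁).
Q = (2.41)(8.314)(642) ln(33.2/11.5) = 12864 × 1.06 = 13638 J.

Q ≈ 13.6 kJ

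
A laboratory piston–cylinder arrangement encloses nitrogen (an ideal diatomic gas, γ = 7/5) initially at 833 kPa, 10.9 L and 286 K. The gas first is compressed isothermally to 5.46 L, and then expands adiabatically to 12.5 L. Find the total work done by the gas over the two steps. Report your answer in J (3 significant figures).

W_total ≈ 125 J

Step 1 (isothermal): W = P₁V₁ ln(V₂/V₁) = (9080) ln(5.46/10.9) = -6277 J.
After step 1: P = 1663 kPa, V = 5.46 L, T = 286 K.
Step 2 (adiabatic): W = (P₁V₁ − P₂V₂)/(γ−1) = (9080 − 6519)/0.4 = 6402 J.
W_total = -6277 + 6402 = 124.7 J.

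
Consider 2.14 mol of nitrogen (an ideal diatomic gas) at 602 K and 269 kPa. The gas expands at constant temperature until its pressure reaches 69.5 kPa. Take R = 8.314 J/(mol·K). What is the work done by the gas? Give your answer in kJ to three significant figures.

W ≈ 14.5 kJ

Isothermal process: W = nRT ln(V₂/V₁) = nRT ln(P₁/P₂).
W = (2.14)(8.314)(602) × ln(269/69.5)
  = 10711 × ln(3.871) = 10711 × 1.353
W_by_gas = 14496 J.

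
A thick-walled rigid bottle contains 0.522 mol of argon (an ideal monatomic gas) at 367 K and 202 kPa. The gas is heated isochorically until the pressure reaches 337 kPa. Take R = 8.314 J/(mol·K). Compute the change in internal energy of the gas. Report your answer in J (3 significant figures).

ΔU ≈ 1600 J

Constant volume ⇒ W = 0, so Q = ΔU = nCᵥΔT with Cᵥ = 3R/2 = 12.47 J/(mol·K).
At constant V, T₂/T₁ = P₂/P₁ ⇒ ΔT = T₁(P₂/P₁ − 1) = 367·(337/202 − 1) = 245.3 K.
ΔU = (0.522)(12.47)(245.3) = 1597 J.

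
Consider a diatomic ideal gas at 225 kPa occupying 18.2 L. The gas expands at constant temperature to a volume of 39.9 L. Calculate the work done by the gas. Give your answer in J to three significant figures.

Isothermal: W = nRT ln(V₂/V₁) = P₁V₁ ln(V₂/V₁).
P₁V₁ = (225 kPa)(18.2 L) = 4095 J.
W = 4095 × ln(39.9/18.2) = 4095 × 0.785
W_by_gas = 3214 J.

W ≈ 3210 J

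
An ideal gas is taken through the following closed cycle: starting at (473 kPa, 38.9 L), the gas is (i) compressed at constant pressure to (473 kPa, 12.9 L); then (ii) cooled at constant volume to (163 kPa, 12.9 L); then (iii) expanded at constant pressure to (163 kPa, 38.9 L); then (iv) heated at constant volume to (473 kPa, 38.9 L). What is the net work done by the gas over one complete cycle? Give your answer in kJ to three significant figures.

Constant-volume legs do no work.
W(i) = (473)(12.9 − 38.9) = -12298 J; W(iii) = (163)(38.9 − 12.9) = 4238 J.
W_net = -12298 + 4238 = -8060 J (the counter-clockwise enclosed area).

W_net ≈ -8.06 kJ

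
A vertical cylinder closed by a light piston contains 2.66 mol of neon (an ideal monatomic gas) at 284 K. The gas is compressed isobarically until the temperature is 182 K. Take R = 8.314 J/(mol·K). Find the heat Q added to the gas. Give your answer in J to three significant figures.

Q ≈ -5640 J

Isobaric: W = nRΔT = (2.66)(8.314)(-102) = -2256 J.
ΔU = nCᵥΔT with Cᵥ = 3R/2: ΔU = (2.66)(12.47)(-102) = -3384 J.
Q = ΔU + W = -3384 − 2256 = -5639 J.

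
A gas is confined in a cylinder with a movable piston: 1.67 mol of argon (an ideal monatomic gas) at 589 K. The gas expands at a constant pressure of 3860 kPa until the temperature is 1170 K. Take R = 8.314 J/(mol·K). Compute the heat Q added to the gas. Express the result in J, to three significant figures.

Isobaric: W = nRΔT = (1.67)(8.314)(581) = 8067 J.
ΔU = nCᵥΔT with Cᵥ = 3R/2: ΔU = (1.67)(12.47)(581) = 12100 J.
Q = ΔU + W = 12100 + 8067 = 20167 J.

Q ≈ 20200 J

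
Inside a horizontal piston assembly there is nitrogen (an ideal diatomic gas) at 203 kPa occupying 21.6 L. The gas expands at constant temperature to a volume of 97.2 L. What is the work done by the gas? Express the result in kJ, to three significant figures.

Isothermal: W = nRT ln(V₂/V₁) = P₁V₁ ln(V₂/V₁).
P₁V₁ = (203 kPa)(21.6 L) = 4385 J.
W = 4385 × ln(97.2/21.6) = 4385 × 1.504
W_by_gas = 6595 J.

W ≈ 6.60 kJ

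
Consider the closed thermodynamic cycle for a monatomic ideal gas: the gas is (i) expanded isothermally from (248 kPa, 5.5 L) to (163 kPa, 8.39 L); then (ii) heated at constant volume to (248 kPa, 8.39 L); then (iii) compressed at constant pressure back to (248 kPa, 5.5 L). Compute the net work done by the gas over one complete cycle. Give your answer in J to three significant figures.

W_net ≈ -141 J

Leg (i): W = PᵢVᵢ ln(V_f/Vᵢ) = (1364) ln(8.39/5.5) = 576 J.
Leg (ii): W = 0.
Leg (iii): W = PΔV = (248)(5.5 − 8.39) = -716.7 J.
W_net = 576 − 716.7 = -140.7 J.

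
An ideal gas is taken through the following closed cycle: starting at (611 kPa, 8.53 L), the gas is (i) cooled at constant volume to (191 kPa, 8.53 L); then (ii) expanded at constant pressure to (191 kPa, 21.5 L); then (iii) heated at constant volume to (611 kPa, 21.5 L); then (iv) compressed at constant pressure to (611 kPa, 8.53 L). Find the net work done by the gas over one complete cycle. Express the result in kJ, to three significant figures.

W_net ≈ -5.45 kJ

Constant-volume legs do no work.
W(ii) = (191)(21.5 − 8.53) = 2477 J; W(iv) = (611)(8.53 − 21.5) = -7925 J.
W_net = 2477 − 7925 = -5447 J (the counter-clockwise enclosed area).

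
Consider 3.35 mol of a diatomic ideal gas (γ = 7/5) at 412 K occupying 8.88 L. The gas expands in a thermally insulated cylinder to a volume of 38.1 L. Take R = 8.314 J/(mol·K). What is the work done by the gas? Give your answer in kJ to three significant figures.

W ≈ 12.7 kJ

Adiabatic: TV^(γ−1) = const with γ = 7/5.
T₂ = T₁ (V₁/V₂)^(γ−1) = 412 × (8.88/38.1)^0.4 = 412 × 0.5585 = 230.1 K.
W_by = nCᵥ(T₁ − T₂) = (3.35)(20.79)(412 − 230.1) = 12667 J.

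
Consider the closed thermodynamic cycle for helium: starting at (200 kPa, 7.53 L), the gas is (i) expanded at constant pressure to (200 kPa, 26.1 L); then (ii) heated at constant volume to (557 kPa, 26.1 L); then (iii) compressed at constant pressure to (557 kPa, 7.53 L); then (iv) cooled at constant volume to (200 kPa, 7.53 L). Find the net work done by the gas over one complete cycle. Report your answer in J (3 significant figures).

W_net ≈ -6630 J

Constant-volume legs do no work.
W(i) = (200)(26.1 − 7.53) = 3714 J; W(iii) = (557)(7.53 − 26.1) = -10343 J.
W_net = 3714 − 10343 = -6629 J (the counter-clockwise enclosed area).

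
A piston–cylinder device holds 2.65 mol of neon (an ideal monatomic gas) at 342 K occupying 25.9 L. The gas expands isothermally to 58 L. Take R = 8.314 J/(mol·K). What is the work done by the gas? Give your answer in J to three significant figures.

Isothermal: W = nRT ln(V₂/V₁).
W = (2.65)(8.314)(342) × ln(58/25.9)
  = 7535 × 0.8062
W_by_gas = 6075 J.

W ≈ 6070 J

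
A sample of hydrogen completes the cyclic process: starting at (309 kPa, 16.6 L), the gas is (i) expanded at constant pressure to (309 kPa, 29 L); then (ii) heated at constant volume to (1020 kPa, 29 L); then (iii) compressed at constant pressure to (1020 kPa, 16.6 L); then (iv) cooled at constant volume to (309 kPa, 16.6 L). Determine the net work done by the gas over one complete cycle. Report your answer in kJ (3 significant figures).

Constant-volume legs do no work.
W(i) = (309)(29 − 16.6) = 3832 J; W(iii) = (1020)(16.6 − 29) = -12648 J.
W_net = 3832 − 12648 = -8816 J (the counter-clockwise enclosed area).

W_net ≈ -8.82 kJ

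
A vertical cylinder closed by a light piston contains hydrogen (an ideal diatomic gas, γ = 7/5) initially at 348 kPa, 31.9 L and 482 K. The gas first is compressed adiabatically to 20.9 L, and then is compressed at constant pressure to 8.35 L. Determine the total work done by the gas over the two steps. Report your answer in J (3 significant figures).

W_total ≈ -13000 J

Step 1 (adiabatic): W = (P₁V₁ − P₂V₂)/(γ−1) = (11101 − 13147)/0.4 = -5115 J.
After step 1: P = 629 kPa, V = 20.9 L, T = 570.8 K.
Step 2 (isobaric): W = PΔV = (629 kPa)(8.35 − 20.9 L) = -7895 J.
W_total = -5115 − 7895 = -13009 J.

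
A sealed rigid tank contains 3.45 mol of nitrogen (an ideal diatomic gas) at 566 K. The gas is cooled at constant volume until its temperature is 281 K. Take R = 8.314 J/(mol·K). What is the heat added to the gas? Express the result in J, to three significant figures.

Q ≈ -20400 J

Constant volume ⇒ W = 0, so Q = ΔU = nCᵥΔT with Cᵥ = 5R/2 = 20.79 J/(mol·K).
ΔU = (3.45)(20.79)(281 − 566) = -20437 J.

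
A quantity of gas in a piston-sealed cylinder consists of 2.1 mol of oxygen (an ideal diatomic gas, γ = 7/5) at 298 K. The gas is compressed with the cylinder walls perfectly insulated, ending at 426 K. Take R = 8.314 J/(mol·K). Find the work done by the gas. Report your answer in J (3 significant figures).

W ≈ -5590 J

Adiabatic ⇒ Q = 0, so W_by = −ΔU = nCᵥ(T₁ − T₂).
Cᵥ = 5R/2 = 20.79 J/(mol·K).
W = (2.1)(20.79)(298 − 426) = -5587 J.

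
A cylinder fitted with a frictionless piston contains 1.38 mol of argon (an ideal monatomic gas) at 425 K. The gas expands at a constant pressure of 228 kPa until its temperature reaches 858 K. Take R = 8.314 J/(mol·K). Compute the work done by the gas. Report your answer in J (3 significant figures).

Isobaric: W = P ΔV = nR ΔT.
W = (1.38)(8.314)(858 − 425) = 4968 J.

W ≈ 4970 J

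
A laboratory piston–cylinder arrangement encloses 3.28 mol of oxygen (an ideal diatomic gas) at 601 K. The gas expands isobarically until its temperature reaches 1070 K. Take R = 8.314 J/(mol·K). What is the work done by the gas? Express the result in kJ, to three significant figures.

Isobaric: W = P ΔV = nR ΔT.
W = (3.28)(8.314)(1070 − 601) = 12790 J.

W ≈ 12.8 kJ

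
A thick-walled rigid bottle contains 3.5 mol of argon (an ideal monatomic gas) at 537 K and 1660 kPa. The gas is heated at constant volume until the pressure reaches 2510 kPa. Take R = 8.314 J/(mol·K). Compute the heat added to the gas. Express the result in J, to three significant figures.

Constant volume ⇒ W = 0, so Q = ΔU = nCᵥΔT with Cᵥ = 3R/2 = 12.47 J/(mol·K).
At constant V, T₂/T₁ = P₂/P₁ ⇒ ΔT = T₁(P₂/P₁ − 1) = 537·(2510/1660 − 1) = 275 K.
ΔU = (3.5)(12.47)(275) = 12002 J.

Q ≈ 12000 J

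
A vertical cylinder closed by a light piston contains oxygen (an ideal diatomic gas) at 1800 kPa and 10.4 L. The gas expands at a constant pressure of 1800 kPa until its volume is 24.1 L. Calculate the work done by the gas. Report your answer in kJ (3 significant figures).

Isobaric: W = P ΔV.
W = (1800 kPa)(24.1 − 10.4 L) = (1800)(13.7) = 24660 J.

W ≈ 24.7 kJ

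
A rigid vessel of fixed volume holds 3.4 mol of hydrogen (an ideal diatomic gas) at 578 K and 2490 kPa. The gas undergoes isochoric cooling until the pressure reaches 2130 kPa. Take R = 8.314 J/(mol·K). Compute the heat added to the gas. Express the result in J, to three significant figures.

Q ≈ -5910 J

Constant volume ⇒ W = 0, so Q = ΔU = nCᵥΔT with Cᵥ = 5R/2 = 20.79 J/(mol·K).
At constant V, T₂/T₁ = P₂/P₁ ⇒ ΔT = T₁(P₂/P₁ − 1) = 578·(2130/2490 − 1) = -83.57 K.
ΔU = (3.4)(20.79)(-83.57) = -5906 J.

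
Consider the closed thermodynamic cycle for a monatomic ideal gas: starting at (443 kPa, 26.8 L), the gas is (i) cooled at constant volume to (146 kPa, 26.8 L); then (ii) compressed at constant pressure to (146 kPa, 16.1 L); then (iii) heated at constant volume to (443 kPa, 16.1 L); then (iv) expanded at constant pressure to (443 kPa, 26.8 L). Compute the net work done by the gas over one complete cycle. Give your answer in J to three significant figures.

Constant-volume legs do no work.
W(ii) = (146)(16.1 − 26.8) = -1562 J; W(iv) = (443)(26.8 − 16.1) = 4740 J.
W_net = -1562 + 4740 = 3178 J (the clockwise enclosed area).

W_net ≈ 3180 J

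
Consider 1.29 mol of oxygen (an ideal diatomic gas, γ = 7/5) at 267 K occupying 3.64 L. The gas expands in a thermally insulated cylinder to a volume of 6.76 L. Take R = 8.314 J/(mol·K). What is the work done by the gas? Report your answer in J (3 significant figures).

W ≈ 1570 J

Adiabatic: TV^(γ−1) = const with γ = 7/5.
T₂ = T₁ (V₁/V₂)^(γ−1) = 267 × (3.64/6.76)^0.4 = 267 × 0.7807 = 208.4 K.
W_by = nCᵥ(T₁ − T₂) = (1.29)(20.79)(267 − 208.4) = 1570 J.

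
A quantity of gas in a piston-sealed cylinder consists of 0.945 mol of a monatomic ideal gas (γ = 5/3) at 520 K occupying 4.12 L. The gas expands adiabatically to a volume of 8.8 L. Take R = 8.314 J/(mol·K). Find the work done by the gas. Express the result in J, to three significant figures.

Adiabatic: TV^(γ−1) = const with γ = 5/3.
T₂ = T₁ (V₁/V₂)^(γ−1) = 520 × (4.12/8.8)^0.667 = 520 × 0.6029 = 313.5 K.
W_by = nCᵥ(T₁ − T₂) = (0.945)(12.47)(520 − 313.5) = 2433 J.

W ≈ 2430 J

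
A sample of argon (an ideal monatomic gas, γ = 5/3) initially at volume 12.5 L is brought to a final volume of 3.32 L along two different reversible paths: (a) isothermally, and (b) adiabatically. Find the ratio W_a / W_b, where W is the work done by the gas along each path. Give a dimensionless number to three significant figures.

Path (a) isothermal: W = P₁V₁ ln(V₂/V₁) → W_a/(P₁V₁) = -1.326.
Path (b) adiabatic: W = P₁V₁(1 − (V₁/V₂)^(γ−1))/(γ−1) → W_b/(P₁V₁) = -2.13.
W_a / W_b = -1.326 / -2.13 = 0.6223.

W_a / W_b ≈ 0.622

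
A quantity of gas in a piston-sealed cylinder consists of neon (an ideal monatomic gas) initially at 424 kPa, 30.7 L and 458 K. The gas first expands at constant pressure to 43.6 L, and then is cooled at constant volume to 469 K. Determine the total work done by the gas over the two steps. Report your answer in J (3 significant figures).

Step 1 (isobaric): W = PΔV = (424 kPa)(43.6 − 30.7 L) = 5470 J.
Step 2 (isochoric): W = 0 (constant volume).
W_total = 5470 + 0 = 5470 J.

W_total ≈ 5470 J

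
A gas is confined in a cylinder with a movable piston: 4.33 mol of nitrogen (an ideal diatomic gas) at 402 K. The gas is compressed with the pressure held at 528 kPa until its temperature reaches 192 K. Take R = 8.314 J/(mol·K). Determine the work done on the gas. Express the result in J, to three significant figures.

Isobaric: W = P ΔV = nR ΔT.
W = (4.33)(8.314)(192 − 402) = -7560 J.
Work on gas = −W_by = 7560 J.

W ≈ 7560 J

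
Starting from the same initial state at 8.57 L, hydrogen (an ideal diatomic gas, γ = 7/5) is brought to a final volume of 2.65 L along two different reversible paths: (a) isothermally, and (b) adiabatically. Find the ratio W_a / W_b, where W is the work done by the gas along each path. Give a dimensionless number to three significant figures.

W_a / W_b ≈ 0.784

Path (a) isothermal: W = P₁V₁ ln(V₂/V₁) → W_a/(P₁V₁) = -1.174.
Path (b) adiabatic: W = P₁V₁(1 − (V₁/V₂)^(γ−1))/(γ−1) → W_b/(P₁V₁) = -1.498.
W_a / W_b = -1.174 / -1.498 = 0.7836.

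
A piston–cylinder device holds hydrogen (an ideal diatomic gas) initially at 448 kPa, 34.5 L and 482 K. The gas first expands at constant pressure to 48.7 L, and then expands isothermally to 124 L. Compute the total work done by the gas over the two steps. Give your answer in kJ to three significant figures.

W_total ≈ 26.8 kJ

Step 1 (isobaric): W = PΔV = (448 kPa)(48.7 − 34.5 L) = 6362 J.
After step 1: P = 448 kPa, V = 48.7 L, T = 680.4 K.
Step 2 (isothermal): W = P₁V₁ ln(V₂/V₁) = (21818) ln(124/48.7) = 20391 J.
W_total = 6362 + 20391 = 26752 J.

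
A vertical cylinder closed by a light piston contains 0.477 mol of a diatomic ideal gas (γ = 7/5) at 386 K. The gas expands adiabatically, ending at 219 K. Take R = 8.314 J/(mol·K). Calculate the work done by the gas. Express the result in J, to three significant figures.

W ≈ 1660 J

Adiabatic ⇒ Q = 0, so W_by = −ΔU = nCᵥ(T₁ − T₂).
Cᵥ = 5R/2 = 20.79 J/(mol·K).
W = (0.477)(20.79)(386 − 219) = 1656 J.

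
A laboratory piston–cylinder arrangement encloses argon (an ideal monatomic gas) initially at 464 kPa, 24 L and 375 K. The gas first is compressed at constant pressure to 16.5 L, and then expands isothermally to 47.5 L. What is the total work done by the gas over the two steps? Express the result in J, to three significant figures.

Step 1 (isobaric): W = PΔV = (464 kPa)(16.5 − 24 L) = -3480 J.
After step 1: P = 464 kPa, V = 16.5 L, T = 257.8 K.
Step 2 (isothermal): W = P₁V₁ ln(V₂/V₁) = (7656) ln(47.5/16.5) = 8095 J.
W_total = -3480 + 8095 = 4615 J.

W_total ≈ 4620 J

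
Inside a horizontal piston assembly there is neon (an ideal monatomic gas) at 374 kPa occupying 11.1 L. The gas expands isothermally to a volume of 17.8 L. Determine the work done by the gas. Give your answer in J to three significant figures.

Isothermal: W = nRT ln(V₂/V₁) = P₁V₁ ln(V₂/V₁).
P₁V₁ = (374 kPa)(11.1 L) = 4151 J.
W = 4151 × ln(17.8/11.1) = 4151 × 0.4723
W_by_gas = 1961 J.

W ≈ 1960 J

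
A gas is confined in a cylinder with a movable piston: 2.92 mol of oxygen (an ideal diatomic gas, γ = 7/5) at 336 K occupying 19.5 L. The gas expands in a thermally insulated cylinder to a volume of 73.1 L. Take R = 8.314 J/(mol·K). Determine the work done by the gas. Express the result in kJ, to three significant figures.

Adiabatic: TV^(γ−1) = const with γ = 7/5.
T₂ = T₁ (V₁/V₂)^(γ−1) = 336 × (19.5/73.1)^0.4 = 336 × 0.5894 = 198.1 K.
W_by = nCᵥ(T₁ − T₂) = (2.92)(20.79)(336 − 198.1) = 8372 J.

W ≈ 8.37 kJ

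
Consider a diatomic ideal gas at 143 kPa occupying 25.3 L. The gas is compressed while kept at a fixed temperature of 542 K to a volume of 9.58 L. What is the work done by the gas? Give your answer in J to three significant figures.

W ≈ -3510 J

Isothermal: W = nRT ln(V₂/V₁) = P₁V₁ ln(V₂/V₁).
P₁V₁ = (143 kPa)(25.3 L) = 3618 J.
W = 3618 × ln(9.58/25.3) = 3618 × -0.9711
W_by_gas = -3513 J.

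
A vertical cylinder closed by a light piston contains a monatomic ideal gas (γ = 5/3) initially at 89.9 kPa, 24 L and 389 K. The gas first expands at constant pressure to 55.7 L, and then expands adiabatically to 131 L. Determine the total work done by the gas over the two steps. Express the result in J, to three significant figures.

Step 1 (isobaric): W = PΔV = (89.9 kPa)(55.7 − 24 L) = 2850 J.
After step 1: P = 89.9 kPa, V = 55.7 L, T = 902.8 K.
Step 2 (adiabatic): W = (P₁V₁ − P₂V₂)/(γ−1) = (5007 − 2831)/0.667 = 3264 J.
W_total = 2850 + 3264 = 6114 J.

W_total ≈ 6110 J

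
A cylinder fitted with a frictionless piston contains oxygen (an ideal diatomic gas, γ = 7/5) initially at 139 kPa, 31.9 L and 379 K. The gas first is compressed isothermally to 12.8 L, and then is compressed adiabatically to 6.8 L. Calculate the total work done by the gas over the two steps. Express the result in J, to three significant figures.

Step 1 (isothermal): W = P₁V₁ ln(V₂/V₁) = (4434) ln(12.8/31.9) = -4049 J.
After step 1: P = 346.4 kPa, V = 12.8 L, T = 379 K.
Step 2 (adiabatic): W = (P₁V₁ − P₂V₂)/(γ−1) = (4434 − 5711)/0.4 = -3191 J.
W_total = -4049 − 3191 = -7240 J.

W_total ≈ -7240 J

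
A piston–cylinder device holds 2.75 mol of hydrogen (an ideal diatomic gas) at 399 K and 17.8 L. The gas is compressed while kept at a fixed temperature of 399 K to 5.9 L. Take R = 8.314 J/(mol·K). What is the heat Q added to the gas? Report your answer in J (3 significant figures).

Isothermal ⇒ ΔU = 0, so Q = W = nRT ln(V₂/V₁).
Q = (2.75)(8.314)(399) ln(5.9/17.8) = 9123 × -1.104 = -10074 J.

Q ≈ -10100 J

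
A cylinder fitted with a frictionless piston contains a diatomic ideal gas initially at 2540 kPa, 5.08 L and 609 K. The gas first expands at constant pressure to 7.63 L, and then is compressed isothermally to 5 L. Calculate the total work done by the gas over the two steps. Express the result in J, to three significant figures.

Step 1 (isobaric): W = PΔV = (2540 kPa)(7.63 − 5.08 L) = 6477 J.
After step 1: P = 2540 kPa, V = 7.63 L, T = 914.7 K.
Step 2 (isothermal): W = P₁V₁ ln(V₂/V₁) = (19380) ln(5/7.63) = -8191 J.
W_total = 6477 − 8191 = -1714 J.

W_total ≈ -1710 J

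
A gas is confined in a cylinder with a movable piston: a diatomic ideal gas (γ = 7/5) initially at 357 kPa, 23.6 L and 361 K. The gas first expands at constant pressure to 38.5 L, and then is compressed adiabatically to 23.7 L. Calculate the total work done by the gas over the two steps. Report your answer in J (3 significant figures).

Step 1 (isobaric): W = PΔV = (357 kPa)(38.5 − 23.6 L) = 5319 J.
After step 1: P = 357 kPa, V = 38.5 L, T = 588.9 K.
Step 2 (adiabatic): W = (P₁V₁ − P₂V₂)/(γ−1) = (13744 − 16688)/0.4 = -7360 J.
W_total = 5319 − 7360 = -2040 J.

W_total ≈ -2040 J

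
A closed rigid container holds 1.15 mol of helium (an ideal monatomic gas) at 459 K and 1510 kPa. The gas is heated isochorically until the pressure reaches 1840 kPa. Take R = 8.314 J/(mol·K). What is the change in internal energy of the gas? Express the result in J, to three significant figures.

ΔU ≈ 1440 J

Constant volume ⇒ W = 0, so Q = ΔU = nCᵥΔT with Cᵥ = 3R/2 = 12.47 J/(mol·K).
At constant V, T₂/T₁ = P₂/P₁ ⇒ ΔT = T₁(P₂/P₁ − 1) = 459·(1840/1510 − 1) = 100.3 K.
ΔU = (1.15)(12.47)(100.3) = 1439 J.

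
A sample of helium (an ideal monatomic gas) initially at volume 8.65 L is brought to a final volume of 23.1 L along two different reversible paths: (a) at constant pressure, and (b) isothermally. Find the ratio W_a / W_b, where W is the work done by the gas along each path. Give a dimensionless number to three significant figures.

Path (a) isobaric: W = P₁(V₂ − V₁) → W_a/(P₁V₁) = 1.671.
Path (b) isothermal: W = P₁V₁ ln(V₂/V₁) → W_b/(P₁V₁) = 0.9823.
W_a / W_b = 1.671 / 0.9823 = 1.701.

W_a / W_b ≈ 1.70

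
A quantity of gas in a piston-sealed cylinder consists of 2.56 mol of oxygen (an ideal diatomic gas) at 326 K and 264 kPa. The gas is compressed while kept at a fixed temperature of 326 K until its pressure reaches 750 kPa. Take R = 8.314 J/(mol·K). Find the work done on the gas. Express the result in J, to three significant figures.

Isothermal process: W = nRT ln(V₂/V₁) = nRT ln(P₁/P₂).
W = (2.56)(8.314)(326) × ln(264/750)
  = 6939 × ln(0.352) = 6939 × -1.044
W_by_gas = -7245 J; work on gas = −W_by = 7245 J.

W ≈ 7240 J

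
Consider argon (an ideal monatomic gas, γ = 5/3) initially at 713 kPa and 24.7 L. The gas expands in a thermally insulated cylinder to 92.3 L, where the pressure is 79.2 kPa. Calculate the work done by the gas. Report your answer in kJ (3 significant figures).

W ≈ 15.5 kJ

Adiabatic: W = (P₁V₁ − P₂V₂)/(γ − 1) with γ = 5/3.
P₁V₁ = 17611 J, P₂V₂ = 7310 J.
W = (17611 − 7310) / 0.6667 = 15451 J.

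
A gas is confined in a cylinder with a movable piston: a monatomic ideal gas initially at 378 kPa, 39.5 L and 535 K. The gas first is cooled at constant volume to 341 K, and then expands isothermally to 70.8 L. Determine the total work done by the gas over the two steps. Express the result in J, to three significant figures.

Step 1 (isochoric): W = 0 (constant volume).
After step 1: P = 240.9 kPa (V unchanged).
Step 2 (isothermal): W = P₁V₁ ln(V₂/V₁) = (9517) ln(70.8/39.5) = 5554 J.
W_total = 0 + 5554 = 5554 J.

W_total ≈ 5550 J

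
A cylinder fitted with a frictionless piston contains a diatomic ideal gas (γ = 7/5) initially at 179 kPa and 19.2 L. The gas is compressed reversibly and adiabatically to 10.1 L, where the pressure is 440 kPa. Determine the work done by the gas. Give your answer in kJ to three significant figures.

W ≈ -2.52 kJ

Adiabatic: W = (P₁V₁ − P₂V₂)/(γ − 1) with γ = 7/5.
P₁V₁ = 3437 J, P₂V₂ = 4444 J.
W = (3437 − 4444) / 0.4 = -2518 J.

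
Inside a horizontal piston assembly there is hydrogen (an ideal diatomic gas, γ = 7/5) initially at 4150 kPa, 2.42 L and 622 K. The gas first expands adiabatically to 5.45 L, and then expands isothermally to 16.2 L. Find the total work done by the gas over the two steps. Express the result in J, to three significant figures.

W_total ≈ 14900 J

Step 1 (adiabatic): W = (P₁V₁ − P₂V₂)/(γ−1) = (10043 − 7258)/0.4 = 6962 J.
After step 1: P = 1332 kPa, V = 5.45 L, T = 449.5 K.
Step 2 (isothermal): W = P₁V₁ ln(V₂/V₁) = (7258) ln(16.2/5.45) = 7907 J.
W_total = 6962 + 7907 = 14869 J.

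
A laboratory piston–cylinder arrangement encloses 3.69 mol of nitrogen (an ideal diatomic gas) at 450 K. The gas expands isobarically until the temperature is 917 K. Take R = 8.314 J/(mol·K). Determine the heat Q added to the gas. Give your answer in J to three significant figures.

Isobaric: W = nRΔT = (3.69)(8.314)(467) = 14327 J.
ΔU = nCᵥΔT with Cᵥ = 5R/2: ΔU = (3.69)(20.79)(467) = 35817 J.
Q = ΔU + W = 35817 + 14327 = 50144 J.

Q ≈ 50100 J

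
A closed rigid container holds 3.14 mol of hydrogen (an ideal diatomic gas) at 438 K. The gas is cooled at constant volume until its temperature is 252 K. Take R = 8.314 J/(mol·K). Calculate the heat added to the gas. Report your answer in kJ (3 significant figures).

Constant volume ⇒ W = 0, so Q = ΔU = nCᵥΔT with Cᵥ = 5R/2 = 20.79 J/(mol·K).
ΔU = (3.14)(20.79)(252 − 438) = -12139 J.

Q ≈ -12.1 kJ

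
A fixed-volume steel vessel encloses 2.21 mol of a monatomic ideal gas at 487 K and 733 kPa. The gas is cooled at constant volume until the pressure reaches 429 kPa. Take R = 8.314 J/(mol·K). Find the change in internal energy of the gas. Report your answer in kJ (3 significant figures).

Constant volume ⇒ W = 0, so Q = ΔU = nCᵥΔT with Cᵥ = 3R/2 = 12.47 J/(mol·K).
At constant V, T₂/T₁ = P₂/P₁ ⇒ ΔT = T₁(P₂/P₁ − 1) = 487·(429/733 − 1) = -202 K.
ΔU = (2.21)(12.47)(-202) = -5567 J.

ΔU ≈ -5.57 kJ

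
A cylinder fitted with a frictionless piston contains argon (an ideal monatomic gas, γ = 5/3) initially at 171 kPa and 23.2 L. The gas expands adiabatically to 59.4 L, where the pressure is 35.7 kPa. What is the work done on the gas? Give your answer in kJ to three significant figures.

Adiabatic: W = (P₁V₁ − P₂V₂)/(γ − 1) with γ = 5/3.
P₁V₁ = 3967 J, P₂V₂ = 2121 J.
W = (3967 − 2121) / 0.6667 = 2770 J.
Work on gas = −W_by = -2770 J.

W ≈ -2.77 kJ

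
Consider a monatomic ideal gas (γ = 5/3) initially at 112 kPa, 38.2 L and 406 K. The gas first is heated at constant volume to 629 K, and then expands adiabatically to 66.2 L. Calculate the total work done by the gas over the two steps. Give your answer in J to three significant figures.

W_total ≈ 3050 J

Step 1 (isochoric): W = 0 (constant volume).
After step 1: P = 173.5 kPa (V unchanged).
Step 2 (adiabatic): W = (P₁V₁ − P₂V₂)/(γ−1) = (6628 − 4594)/0.667 = 3051 J.
W_total = 0 + 3051 = 3051 J.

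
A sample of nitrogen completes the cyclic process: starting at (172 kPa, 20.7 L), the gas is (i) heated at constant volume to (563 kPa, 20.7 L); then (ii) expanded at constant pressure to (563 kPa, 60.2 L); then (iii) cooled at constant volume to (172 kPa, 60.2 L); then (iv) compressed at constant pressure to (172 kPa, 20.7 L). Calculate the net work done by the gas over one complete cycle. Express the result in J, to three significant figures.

W_net ≈ 15400 J

Constant-volume legs do no work.
W(ii) = (563)(60.2 − 20.7) = 22238 J; W(iv) = (172)(20.7 − 60.2) = -6794 J.
W_net = 22238 − 6794 = 15444 J (the clockwise enclosed area).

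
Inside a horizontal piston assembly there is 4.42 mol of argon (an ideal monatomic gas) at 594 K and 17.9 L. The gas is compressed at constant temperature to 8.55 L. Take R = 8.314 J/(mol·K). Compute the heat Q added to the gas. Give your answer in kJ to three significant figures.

Isothermal ⇒ ΔU = 0, so Q = W = nRT ln(V₂/V₁).
Q = (4.42)(8.314)(594) ln(8.55/17.9) = 21828 × -0.7389 = -16128 J.

Q ≈ -16.1 kJ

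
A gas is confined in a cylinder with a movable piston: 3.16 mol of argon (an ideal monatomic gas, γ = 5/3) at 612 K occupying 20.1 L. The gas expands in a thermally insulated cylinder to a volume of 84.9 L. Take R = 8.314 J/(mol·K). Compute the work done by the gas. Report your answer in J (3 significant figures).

W ≈ 14900 J

Adiabatic: TV^(γ−1) = const with γ = 5/3.
T₂ = T₁ (V₁/V₂)^(γ−1) = 612 × (20.1/84.9)^0.667 = 612 × 0.3827 = 234.2 K.
W_by = nCᵥ(T₁ − T₂) = (3.16)(12.47)(612 − 234.2) = 14888 J.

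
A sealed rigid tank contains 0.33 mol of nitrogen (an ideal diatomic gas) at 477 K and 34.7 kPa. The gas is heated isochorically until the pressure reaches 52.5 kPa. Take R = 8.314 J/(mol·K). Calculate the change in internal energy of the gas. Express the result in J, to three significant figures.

Constant volume ⇒ W = 0, so Q = ΔU = nCᵥΔT with Cᵥ = 5R/2 = 20.79 J/(mol·K).
At constant V, T₂/T₁ = P₂/P₁ ⇒ ΔT = T₁(P₂/P₁ − 1) = 477·(52.5/34.7 − 1) = 244.7 K.
ΔU = (0.33)(20.79)(244.7) = 1678 J.

ΔU ≈ 1680 J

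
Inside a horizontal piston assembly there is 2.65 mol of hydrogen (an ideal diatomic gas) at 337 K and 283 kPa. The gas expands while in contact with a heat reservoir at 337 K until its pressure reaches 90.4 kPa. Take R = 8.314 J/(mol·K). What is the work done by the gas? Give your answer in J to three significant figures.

Isothermal process: W = nRT ln(V₂/V₁) = nRT ln(P₁/P₂).
W = (2.65)(8.314)(337) × ln(283/90.4)
  = 7425 × ln(3.131) = 7425 × 1.141
W_by_gas = 8473 J.

W ≈ 8470 J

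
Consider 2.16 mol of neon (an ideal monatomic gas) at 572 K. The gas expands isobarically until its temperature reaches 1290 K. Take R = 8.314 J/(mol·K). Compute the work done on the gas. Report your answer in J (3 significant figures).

W ≈ -12900 J

Isobaric: W = P ΔV = nR ΔT.
W = (2.16)(8.314)(1290 − 572) = 12894 J.
Work on gas = −W_by = -12894 J.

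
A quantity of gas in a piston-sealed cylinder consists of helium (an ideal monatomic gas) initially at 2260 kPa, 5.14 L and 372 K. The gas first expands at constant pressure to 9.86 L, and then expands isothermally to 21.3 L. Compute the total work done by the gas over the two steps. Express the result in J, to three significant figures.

W_total ≈ 27800 J

Step 1 (isobaric): W = PΔV = (2260 kPa)(9.86 − 5.14 L) = 10667 J.
After step 1: P = 2260 kPa, V = 9.86 L, T = 713.6 K.
Step 2 (isothermal): W = P₁V₁ ln(V₂/V₁) = (22284) ln(21.3/9.86) = 17163 J.
W_total = 10667 + 17163 = 27830 J.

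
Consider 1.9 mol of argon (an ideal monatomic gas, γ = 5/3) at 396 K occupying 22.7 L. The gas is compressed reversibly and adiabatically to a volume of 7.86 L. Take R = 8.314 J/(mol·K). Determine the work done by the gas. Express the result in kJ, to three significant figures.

W ≈ -9.65 kJ

Adiabatic: TV^(γ−1) = const with γ = 5/3.
T₂ = T₁ (V₁/V₂)^(γ−1) = 396 × (22.7/7.86)^0.667 = 396 × 2.028 = 803.1 K.
W_by = nCᵥ(T₁ − T₂) = (1.9)(12.47)(396 − 803.1) = -9646 J.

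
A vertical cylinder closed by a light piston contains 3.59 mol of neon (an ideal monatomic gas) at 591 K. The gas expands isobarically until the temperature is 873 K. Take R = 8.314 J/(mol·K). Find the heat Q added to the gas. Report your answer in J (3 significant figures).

Isobaric: W = nRΔT = (3.59)(8.314)(282) = 8417 J.
ΔU = nCᵥΔT with Cᵥ = 3R/2: ΔU = (3.59)(12.47)(282) = 12625 J.
Q = ΔU + W = 12625 + 8417 = 21042 J.

Q ≈ 21000 J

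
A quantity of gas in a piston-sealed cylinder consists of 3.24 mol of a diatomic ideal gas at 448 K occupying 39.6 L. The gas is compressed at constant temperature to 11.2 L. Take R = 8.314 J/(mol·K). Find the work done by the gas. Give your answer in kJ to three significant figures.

W ≈ -15.2 kJ

Isothermal: W = nRT ln(V₂/V₁).
W = (3.24)(8.314)(448) × ln(11.2/39.6)
  = 12068 × -1.263
W_by_gas = -15241 J.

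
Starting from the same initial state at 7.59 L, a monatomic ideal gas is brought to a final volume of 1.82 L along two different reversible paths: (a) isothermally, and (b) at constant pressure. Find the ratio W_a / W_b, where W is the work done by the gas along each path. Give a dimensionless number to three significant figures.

W_a / W_b ≈ 1.88

Path (a) isothermal: W = P₁V₁ ln(V₂/V₁) → W_a/(P₁V₁) = -1.428.
Path (b) isobaric: W = P₁(V₂ − V₁) → W_b/(P₁V₁) = -0.7602.
W_a / W_b = -1.428 / -0.7602 = 1.878.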